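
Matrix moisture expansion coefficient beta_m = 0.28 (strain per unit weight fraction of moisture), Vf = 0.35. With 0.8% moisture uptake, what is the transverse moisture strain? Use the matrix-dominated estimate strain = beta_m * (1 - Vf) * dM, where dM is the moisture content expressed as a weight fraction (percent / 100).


dM = 0.8/100 = 0.008
strain = beta_m * (1-Vf) * dM = 0.28 * 0.65 * 0.008 = 0.001456

0.001456


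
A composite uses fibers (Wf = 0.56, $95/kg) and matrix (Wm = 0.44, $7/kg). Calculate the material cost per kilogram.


Cost = cost_f*Wf + cost_m*Wm = 95*0.56 + 7*0.44 = $56.28/kg

$56.28/kg


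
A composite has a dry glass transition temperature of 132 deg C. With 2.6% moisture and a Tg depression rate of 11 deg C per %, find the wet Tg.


Tg_wet = Tg_dry - k*moisture = 132 - 11*2.6 = 103.4 deg C

103.4 deg C


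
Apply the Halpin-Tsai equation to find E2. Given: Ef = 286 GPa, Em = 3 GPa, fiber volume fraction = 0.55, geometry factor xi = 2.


eta = (Ef/Em - 1)/(Ef/Em + xi) = (95.3333 - 1)/(95.3333 + 2) = 0.9692
E2 = Em*(1+xi*eta*Vf)/(1-eta*Vf) = 13.27 GPa

13.27 GPa


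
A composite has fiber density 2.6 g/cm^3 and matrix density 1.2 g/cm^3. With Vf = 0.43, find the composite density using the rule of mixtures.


rho_c = rho_f*Vf + rho_m*(1-Vf) = 2.6*0.43 + 1.2*0.57 = 1.802 g/cm^3

1.802 g/cm^3


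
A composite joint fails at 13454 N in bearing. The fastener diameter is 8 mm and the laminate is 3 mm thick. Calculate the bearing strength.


sigma_br = F/(d*h) = 13454/(8*3) = 560.6 MPa

560.6 MPa


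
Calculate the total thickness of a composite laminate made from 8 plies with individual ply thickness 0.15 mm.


h = n * t_ply = 8 * 0.15 = 1.2 mm

1.2 mm


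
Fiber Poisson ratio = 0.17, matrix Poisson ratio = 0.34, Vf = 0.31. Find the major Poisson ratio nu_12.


nu_12 = nu_f*Vf + nu_m*(1-Vf) = 0.17*0.31 + 0.34*0.69 = 0.2873

0.2873


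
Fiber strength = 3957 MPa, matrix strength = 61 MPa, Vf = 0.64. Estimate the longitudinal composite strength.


sigma_1 = sigma_f*Vf + sigma_m*(1-Vf) = 3957*0.64 + 61*0.36 = 2554.4 MPa

2554.4 MPa


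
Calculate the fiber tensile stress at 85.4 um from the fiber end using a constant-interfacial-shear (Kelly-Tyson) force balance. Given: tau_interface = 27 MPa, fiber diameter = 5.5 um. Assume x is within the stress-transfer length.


Force balance: sigma_f * (pi*d^2/4) = tau * (pi*d) * x  ->  sigma_f = 4 * tau * x / d
sigma_f = 4 * 27 * 85.4 / 5.5 = 1676.9 MPa

1676.9 MPa


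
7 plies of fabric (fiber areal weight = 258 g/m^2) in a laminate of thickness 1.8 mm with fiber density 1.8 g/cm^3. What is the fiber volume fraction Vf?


Vf = n * FAW / (rho_f * h * 1000) = 7 * 258 / (1.8 * 1.8 * 1000) = 0.5574

0.5574


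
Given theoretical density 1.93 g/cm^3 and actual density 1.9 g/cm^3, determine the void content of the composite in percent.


Void% = (rho_theo - rho_actual)/rho_theo * 100 = (1.93 - 1.9)/1.93 * 100 = 1.55%

1.55%


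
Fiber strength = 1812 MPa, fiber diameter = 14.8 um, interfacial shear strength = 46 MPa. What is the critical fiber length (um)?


Lc = sigma_f * d / (2 * tau_i) = 1812 * 14.8 / (2 * 46) = 291.5 um

291.5 um


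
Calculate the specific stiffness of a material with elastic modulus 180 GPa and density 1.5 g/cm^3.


Specific stiffness = E/rho = 180/1.5 = 120.0 GPa/(g/cm^3)

120.0 GPa/(g/cm^3)


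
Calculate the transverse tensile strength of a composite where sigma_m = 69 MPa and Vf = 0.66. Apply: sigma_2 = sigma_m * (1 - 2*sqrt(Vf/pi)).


factor = 1 - 2*sqrt(0.66/pi) = 0.0833
sigma_2 = 69 * 0.0833 = 5.75 MPa

5.75 MPa


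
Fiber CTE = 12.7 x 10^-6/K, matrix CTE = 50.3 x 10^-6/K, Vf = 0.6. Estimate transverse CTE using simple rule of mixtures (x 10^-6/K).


alpha_2 = alpha_f*Vf + alpha_m*(1-Vf) = 12.7*0.6 + 50.3*0.4 = 27.7 x 10^-6/K

27.7 x 10^-6/K


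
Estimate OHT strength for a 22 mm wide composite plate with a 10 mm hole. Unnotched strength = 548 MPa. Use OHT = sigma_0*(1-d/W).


OHT = sigma_0*(1-d/W) = 548*(1-10/22) = 298.9 MPa

298.9 MPa


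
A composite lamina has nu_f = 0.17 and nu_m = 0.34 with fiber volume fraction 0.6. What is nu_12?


nu_12 = nu_f*Vf + nu_m*(1-Vf) = 0.17*0.6 + 0.34*0.4 = 0.238

0.238


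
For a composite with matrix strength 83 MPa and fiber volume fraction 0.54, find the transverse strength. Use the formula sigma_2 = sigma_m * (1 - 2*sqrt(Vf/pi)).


factor = 1 - 2*sqrt(0.54/pi) = 0.1708
sigma_2 = 83 * 0.1708 = 14.18 MPa

14.18 MPa


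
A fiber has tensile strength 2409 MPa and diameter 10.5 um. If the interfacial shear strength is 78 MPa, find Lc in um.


Lc = sigma_f * d / (2 * tau_i) = 2409 * 10.5 / (2 * 78) = 162.1 um

162.1 um


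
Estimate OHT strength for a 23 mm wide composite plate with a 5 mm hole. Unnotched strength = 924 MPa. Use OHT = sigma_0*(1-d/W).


OHT = sigma_0*(1-d/W) = 924*(1-5/23) = 723.1 MPa

723.1 MPa


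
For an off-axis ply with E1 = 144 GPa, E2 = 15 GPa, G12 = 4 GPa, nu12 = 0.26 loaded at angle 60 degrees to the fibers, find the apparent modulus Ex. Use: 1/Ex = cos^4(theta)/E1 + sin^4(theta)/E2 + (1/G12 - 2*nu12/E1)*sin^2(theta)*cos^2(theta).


cos^4(60) = 0.0625, sin^4(60) = 0.5625, sin^2(60)*cos^2(60) = 0.1875
1/G12 - 2*nu12/E1 = 1/4 - 2*0.26/144 = 0.246389 GPa^-1
1/Ex = 0.0625/144 + 0.5625/15 + 0.246389*0.1875 = 0.0841319 GPa^-1
Ex = 11.89 GPa

11.89 GPa


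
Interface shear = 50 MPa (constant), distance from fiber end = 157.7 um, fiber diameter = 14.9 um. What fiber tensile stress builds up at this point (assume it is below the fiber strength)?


Force balance: sigma_f * (pi*d^2/4) = tau * (pi*d) * x  ->  sigma_f = 4 * tau * x / d
sigma_f = 4 * 50 * 157.7 / 14.9 = 2116.8 MPa

2116.8 MPa


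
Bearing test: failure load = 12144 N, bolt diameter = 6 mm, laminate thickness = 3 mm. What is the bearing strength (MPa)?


sigma_br = F/(d*h) = 12144/(6*3) = 674.7 MPa

674.7 MPa


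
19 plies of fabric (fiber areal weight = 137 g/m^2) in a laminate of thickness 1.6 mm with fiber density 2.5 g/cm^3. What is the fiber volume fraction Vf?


Vf = n * FAW / (rho_f * h * 1000) = 19 * 137 / (2.5 * 1.6 * 1000) = 0.6508

0.6508


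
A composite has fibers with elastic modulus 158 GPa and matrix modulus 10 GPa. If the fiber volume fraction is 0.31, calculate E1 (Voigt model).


E1 = Ef*Vf + Em*(1-Vf) = 158*0.31 + 10*0.69 = 55.88 GPa

55.88 GPa


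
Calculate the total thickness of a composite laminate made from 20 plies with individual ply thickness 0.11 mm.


h = n * t_ply = 20 * 0.11 = 2.2 mm

2.2 mm


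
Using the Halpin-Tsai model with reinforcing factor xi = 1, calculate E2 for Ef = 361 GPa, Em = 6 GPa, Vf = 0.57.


eta = (Ef/Em - 1)/(Ef/Em + xi) = (60.1667 - 1)/(60.1667 + 1) = 0.9673
E2 = Em*(1+xi*eta*Vf)/(1-eta*Vf) = 20.75 GPa

20.75 GPa


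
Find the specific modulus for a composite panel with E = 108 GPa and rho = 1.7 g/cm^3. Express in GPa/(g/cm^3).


Specific stiffness = E/rho = 108/1.7 = 63.5 GPa/(g/cm^3)

63.5 GPa/(g/cm^3)


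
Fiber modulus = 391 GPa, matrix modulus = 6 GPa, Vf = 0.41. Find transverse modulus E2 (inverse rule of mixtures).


1/E2 = Vf/Ef + (1-Vf)/Em = 0.41/391 + 0.59/6
E2 = 10.06 GPa

10.06 GPa


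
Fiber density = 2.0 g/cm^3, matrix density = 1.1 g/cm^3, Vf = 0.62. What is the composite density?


rho_c = rho_f*Vf + rho_m*(1-Vf) = 2.0*0.62 + 1.1*0.38 = 1.658 g/cm^3

1.658 g/cm^3


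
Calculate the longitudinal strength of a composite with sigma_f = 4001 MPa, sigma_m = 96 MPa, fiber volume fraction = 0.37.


sigma_1 = sigma_f*Vf + sigma_m*(1-Vf) = 4001*0.37 + 96*0.63 = 1540.9 MPa

1540.9 MPa


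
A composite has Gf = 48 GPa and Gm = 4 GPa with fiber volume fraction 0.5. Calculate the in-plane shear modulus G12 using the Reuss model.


1/G12 = Vf/Gf + (1-Vf)/Gm = 0.5/48 + 0.5/4
G12 = 7.38 GPa

7.38 GPa


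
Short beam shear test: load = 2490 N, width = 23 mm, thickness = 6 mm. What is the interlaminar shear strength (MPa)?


ILSS = 3F/(4bh) = 3*2490/(4*23*6) = 13.53 MPa

13.53 MPa


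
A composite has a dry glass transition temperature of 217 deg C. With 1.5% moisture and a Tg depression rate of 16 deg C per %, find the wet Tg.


Tg_wet = Tg_dry - k*moisture = 217 - 16*1.5 = 193.0 deg C

193.0 deg C


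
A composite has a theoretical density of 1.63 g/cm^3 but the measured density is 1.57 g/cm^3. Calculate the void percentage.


Void% = (rho_theo - rho_actual)/rho_theo * 100 = (1.63 - 1.57)/1.63 * 100 = 3.68%

3.68%


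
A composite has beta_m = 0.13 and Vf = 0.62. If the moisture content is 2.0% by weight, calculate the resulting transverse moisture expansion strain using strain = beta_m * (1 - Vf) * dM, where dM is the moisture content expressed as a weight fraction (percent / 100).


dM = 2.0/100 = 0.02
strain = beta_m * (1-Vf) * dM = 0.13 * 0.38 * 0.02 = 0.000988

0.000988


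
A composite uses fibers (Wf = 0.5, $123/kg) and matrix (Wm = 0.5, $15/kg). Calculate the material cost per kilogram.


Cost = cost_f*Wf + cost_m*Wm = 123*0.5 + 15*0.5 = $69.0/kg

$69.0/kg


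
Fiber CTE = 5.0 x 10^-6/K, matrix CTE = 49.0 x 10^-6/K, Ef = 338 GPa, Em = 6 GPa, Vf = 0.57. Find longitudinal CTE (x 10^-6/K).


E1 = Ef*Vf + Em*(1-Vf) = 195.24
alpha_1 = (alpha_f*Ef*Vf + alpha_m*Em*(1-Vf))/E1 = 5.58 x 10^-6/K

5.58 x 10^-6/K


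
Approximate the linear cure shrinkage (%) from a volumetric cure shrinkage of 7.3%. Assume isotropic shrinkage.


Linear shrinkage ≈ vol_shrink/3 = 7.3/3 = 2.433%

2.433%


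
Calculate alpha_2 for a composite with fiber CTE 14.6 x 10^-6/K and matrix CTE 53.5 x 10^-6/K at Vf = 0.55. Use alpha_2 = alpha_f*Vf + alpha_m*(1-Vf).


alpha_2 = alpha_f*Vf + alpha_m*(1-Vf) = 14.6*0.55 + 53.5*0.45 = 32.1 x 10^-6/K

32.1 x 10^-6/K


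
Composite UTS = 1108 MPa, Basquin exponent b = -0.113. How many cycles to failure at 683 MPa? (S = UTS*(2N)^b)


N = 0.5 * (S/UTS)^(1/b) = 0.5 * (683/1108)^(1/-0.113) = 36.1768 cycles

36.1768 cycles


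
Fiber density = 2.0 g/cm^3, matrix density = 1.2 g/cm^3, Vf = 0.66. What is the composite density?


rho_c = rho_f*Vf + rho_m*(1-Vf) = 2.0*0.66 + 1.2*0.34 = 1.728 g/cm^3

1.728 g/cm^3


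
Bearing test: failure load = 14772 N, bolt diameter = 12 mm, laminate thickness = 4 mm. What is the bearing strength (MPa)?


sigma_br = F/(d*h) = 14772/(12*4) = 307.8 MPa

307.8 MPa


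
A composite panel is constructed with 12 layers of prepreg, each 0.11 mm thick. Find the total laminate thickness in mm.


h = n * t_ply = 12 * 0.11 = 1.32 mm

1.32 mm


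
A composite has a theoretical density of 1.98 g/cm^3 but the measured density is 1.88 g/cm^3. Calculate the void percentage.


Void% = (rho_theo - rho_actual)/rho_theo * 100 = (1.98 - 1.88)/1.98 * 100 = 5.05%

5.05%


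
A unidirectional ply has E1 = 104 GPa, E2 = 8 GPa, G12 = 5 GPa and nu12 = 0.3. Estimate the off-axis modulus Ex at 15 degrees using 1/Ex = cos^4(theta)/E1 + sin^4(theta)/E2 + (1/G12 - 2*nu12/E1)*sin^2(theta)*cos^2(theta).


cos^4(15) = 0.870513, sin^4(15) = 0.004487, sin^2(15)*cos^2(15) = 0.0625
1/G12 - 2*nu12/E1 = 1/5 - 2*0.3/104 = 0.194231 GPa^-1
1/Ex = 0.870513/104 + 0.004487/8 + 0.194231*0.0625 = 0.0210707 GPa^-1
Ex = 47.46 GPa

47.46 GPa


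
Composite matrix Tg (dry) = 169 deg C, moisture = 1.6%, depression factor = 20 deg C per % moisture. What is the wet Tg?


Tg_wet = Tg_dry - k*moisture = 169 - 20*1.6 = 137.0 deg C

137.0 deg C


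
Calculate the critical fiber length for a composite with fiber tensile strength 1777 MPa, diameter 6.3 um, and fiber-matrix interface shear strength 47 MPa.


Lc = sigma_f * d / (2 * tau_i) = 1777 * 6.3 / (2 * 47) = 119.1 um

119.1 um


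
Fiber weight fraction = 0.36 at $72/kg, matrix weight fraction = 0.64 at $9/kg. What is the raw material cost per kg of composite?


Cost = cost_f*Wf + cost_m*Wm = 72*0.36 + 9*0.64 = $31.68/kg

$31.68/kg


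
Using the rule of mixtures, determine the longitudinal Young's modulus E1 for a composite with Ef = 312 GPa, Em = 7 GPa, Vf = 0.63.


E1 = Ef*Vf + Em*(1-Vf) = 312*0.63 + 7*0.37 = 199.15 GPa

199.15 GPa


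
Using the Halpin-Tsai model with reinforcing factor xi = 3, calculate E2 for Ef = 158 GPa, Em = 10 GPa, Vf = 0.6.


eta = (Ef/Em - 1)/(Ef/Em + xi) = (15.8 - 1)/(15.8 + 3) = 0.7872
E2 = Em*(1+xi*eta*Vf)/(1-eta*Vf) = 45.81 GPa

45.81 GPa


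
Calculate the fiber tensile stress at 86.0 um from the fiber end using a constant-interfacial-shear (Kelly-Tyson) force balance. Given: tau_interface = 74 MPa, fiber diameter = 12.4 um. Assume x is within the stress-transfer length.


Force balance: sigma_f * (pi*d^2/4) = tau * (pi*d) * x  ->  sigma_f = 4 * tau * x / d
sigma_f = 4 * 74 * 86.0 / 12.4 = 2052.9 MPa

2052.9 MPa


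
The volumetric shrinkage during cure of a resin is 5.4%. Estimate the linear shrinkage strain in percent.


Linear shrinkage ≈ vol_shrink/3 = 5.4/3 = 1.8%

1.8%


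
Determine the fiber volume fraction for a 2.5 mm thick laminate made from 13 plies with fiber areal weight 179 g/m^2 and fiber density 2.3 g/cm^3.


Vf = n * FAW / (rho_f * h * 1000) = 13 * 179 / (2.3 * 2.5 * 1000) = 0.4047

0.4047


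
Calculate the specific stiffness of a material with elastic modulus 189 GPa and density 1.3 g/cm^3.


Specific stiffness = E/rho = 189/1.3 = 145.4 GPa/(g/cm^3)

145.4 GPa/(g/cm^3)


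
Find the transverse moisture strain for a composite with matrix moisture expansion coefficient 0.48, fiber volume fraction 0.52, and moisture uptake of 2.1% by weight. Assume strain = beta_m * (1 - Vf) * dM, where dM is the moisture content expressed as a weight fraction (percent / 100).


dM = 2.1/100 = 0.021
strain = beta_m * (1-Vf) * dM = 0.48 * 0.48 * 0.021 = 0.0048384

0.0048384


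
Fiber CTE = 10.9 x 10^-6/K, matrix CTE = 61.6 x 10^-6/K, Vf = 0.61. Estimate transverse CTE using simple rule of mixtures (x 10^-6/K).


alpha_2 = alpha_f*Vf + alpha_m*(1-Vf) = 10.9*0.61 + 61.6*0.39 = 30.7 x 10^-6/K

30.7 x 10^-6/K


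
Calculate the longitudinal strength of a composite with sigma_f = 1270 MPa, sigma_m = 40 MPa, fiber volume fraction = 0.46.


sigma_1 = sigma_f*Vf + sigma_m*(1-Vf) = 1270*0.46 + 40*0.54 = 605.8 MPa

605.8 MPa


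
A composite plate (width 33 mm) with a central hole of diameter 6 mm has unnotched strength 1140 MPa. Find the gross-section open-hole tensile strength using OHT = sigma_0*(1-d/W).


OHT = sigma_0*(1-d/W) = 1140*(1-6/33) = 932.7 MPa

932.7 MPa


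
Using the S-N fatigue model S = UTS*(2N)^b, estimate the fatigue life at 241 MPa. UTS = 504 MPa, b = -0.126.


N = 0.5 * (S/UTS)^(1/b) = 0.5 * (241/504)^(1/-0.126) = 174.5558 cycles

174.5558 cycles


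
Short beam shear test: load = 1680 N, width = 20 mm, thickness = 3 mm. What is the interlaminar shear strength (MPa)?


ILSS = 3F/(4bh) = 3*1680/(4*20*3) = 21.0 MPa

21.0 MPa


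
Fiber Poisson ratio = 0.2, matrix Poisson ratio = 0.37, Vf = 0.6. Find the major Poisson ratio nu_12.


nu_12 = nu_f*Vf + nu_m*(1-Vf) = 0.2*0.6 + 0.37*0.4 = 0.268

0.268


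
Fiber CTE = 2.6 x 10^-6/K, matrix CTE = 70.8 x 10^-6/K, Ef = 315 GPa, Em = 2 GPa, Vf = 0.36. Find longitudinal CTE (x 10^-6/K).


E1 = Ef*Vf + Em*(1-Vf) = 114.68
alpha_1 = (alpha_f*Ef*Vf + alpha_m*Em*(1-Vf))/E1 = 3.36 x 10^-6/K

3.36 x 10^-6/K


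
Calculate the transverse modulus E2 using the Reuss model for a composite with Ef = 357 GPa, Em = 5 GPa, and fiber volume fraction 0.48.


1/E2 = Vf/Ef + (1-Vf)/Em = 0.48/357 + 0.52/5
E2 = 9.49 GPa

9.49 GPa


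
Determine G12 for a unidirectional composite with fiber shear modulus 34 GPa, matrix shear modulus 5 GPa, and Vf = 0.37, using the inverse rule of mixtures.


1/G12 = Vf/Gf + (1-Vf)/Gm = 0.37/34 + 0.63/5
G12 = 7.31 GPa

7.31 GPa


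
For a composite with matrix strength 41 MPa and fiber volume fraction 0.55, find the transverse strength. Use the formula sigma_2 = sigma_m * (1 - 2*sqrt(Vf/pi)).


factor = 1 - 2*sqrt(0.55/pi) = 0.1632
sigma_2 = 41 * 0.1632 = 6.69 MPa

6.69 MPa


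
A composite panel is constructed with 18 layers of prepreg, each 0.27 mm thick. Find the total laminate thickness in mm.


h = n * t_ply = 18 * 0.27 = 4.86 mm

4.86 mm


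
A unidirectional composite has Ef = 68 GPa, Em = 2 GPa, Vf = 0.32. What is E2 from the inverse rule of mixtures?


1/E2 = Vf/Ef + (1-Vf)/Em = 0.32/68 + 0.68/2
E2 = 2.9 GPa

2.9 GPa


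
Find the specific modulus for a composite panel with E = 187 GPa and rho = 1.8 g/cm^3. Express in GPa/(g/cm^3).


Specific stiffness = E/rho = 187/1.8 = 103.9 GPa/(g/cm^3)

103.9 GPa/(g/cm^3)


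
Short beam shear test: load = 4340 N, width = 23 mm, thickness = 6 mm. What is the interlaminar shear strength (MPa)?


ILSS = 3F/(4bh) = 3*4340/(4*23*6) = 23.59 MPa

23.59 MPa


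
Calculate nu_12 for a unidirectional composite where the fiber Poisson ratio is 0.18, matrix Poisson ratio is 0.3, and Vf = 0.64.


nu_12 = nu_f*Vf + nu_m*(1-Vf) = 0.18*0.64 + 0.3*0.36 = 0.2232

0.2232


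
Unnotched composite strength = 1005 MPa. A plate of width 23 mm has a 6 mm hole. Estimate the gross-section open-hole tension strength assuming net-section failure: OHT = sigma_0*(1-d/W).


OHT = sigma_0*(1-d/W) = 1005*(1-6/23) = 742.8 MPa

742.8 MPa


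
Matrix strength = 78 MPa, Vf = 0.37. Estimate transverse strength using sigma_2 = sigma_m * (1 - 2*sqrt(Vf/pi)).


factor = 1 - 2*sqrt(0.37/pi) = 0.3136
sigma_2 = 78 * 0.3136 = 24.46 MPa

24.46 MPa


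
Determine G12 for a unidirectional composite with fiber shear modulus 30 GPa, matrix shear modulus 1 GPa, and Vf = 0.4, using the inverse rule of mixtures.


1/G12 = Vf/Gf + (1-Vf)/Gm = 0.4/30 + 0.6/1
G12 = 1.63 GPa

1.63 GPa


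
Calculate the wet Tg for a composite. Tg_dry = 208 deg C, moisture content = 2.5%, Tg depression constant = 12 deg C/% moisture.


Tg_wet = Tg_dry - k*moisture = 208 - 12*2.5 = 178.0 deg C

178.0 deg C


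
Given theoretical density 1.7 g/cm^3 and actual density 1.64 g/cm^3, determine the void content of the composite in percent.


Void% = (rho_theo - rho_actual)/rho_theo * 100 = (1.7 - 1.64)/1.7 * 100 = 3.53%

3.53%


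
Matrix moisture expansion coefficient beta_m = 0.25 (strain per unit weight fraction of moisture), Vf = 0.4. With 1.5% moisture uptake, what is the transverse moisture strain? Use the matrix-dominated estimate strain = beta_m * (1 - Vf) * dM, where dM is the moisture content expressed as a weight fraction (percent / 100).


dM = 1.5/100 = 0.015
strain = beta_m * (1-Vf) * dM = 0.25 * 0.6 * 0.015 = 0.00225

0.00225


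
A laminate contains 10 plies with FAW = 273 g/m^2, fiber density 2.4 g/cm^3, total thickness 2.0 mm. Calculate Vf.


Vf = n * FAW / (rho_f * h * 1000) = 10 * 273 / (2.4 * 2.0 * 1000) = 0.5688

0.5688


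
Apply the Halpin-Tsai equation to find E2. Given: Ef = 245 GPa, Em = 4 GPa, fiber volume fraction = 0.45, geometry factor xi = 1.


eta = (Ef/Em - 1)/(Ef/Em + xi) = (61.25 - 1)/(61.25 + 1) = 0.9679
E2 = Em*(1+xi*eta*Vf)/(1-eta*Vf) = 10.17 GPa

10.17 GPa


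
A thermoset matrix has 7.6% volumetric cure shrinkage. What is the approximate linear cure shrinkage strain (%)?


Linear shrinkage ≈ vol_shrink/3 = 7.6/3 = 2.533%

2.533%


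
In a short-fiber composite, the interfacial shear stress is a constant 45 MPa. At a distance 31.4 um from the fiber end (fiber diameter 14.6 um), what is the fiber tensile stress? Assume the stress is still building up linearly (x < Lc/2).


Force balance: sigma_f * (pi*d^2/4) = tau * (pi*d) * x  ->  sigma_f = 4 * tau * x / d
sigma_f = 4 * 45 * 31.4 / 14.6 = 387.1 MPa

387.1 MPa


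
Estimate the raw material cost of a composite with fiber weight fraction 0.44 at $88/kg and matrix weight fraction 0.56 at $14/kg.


Cost = cost_f*Wf + cost_m*Wm = 88*0.44 + 14*0.56 = $46.56/kg

$46.56/kg


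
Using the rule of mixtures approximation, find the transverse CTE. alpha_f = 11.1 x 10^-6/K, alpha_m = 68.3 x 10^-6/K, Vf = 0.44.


alpha_2 = alpha_f*Vf + alpha_m*(1-Vf) = 11.1*0.44 + 68.3*0.56 = 43.1 x 10^-6/K

43.1 x 10^-6/K


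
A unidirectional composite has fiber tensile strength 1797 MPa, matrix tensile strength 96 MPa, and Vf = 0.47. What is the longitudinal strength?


sigma_1 = sigma_f*Vf + sigma_m*(1-Vf) = 1797*0.47 + 96*0.53 = 895.5 MPa

895.5 MPa


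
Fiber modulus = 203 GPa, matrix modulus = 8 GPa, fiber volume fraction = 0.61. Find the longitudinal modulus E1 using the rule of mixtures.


E1 = Ef*Vf + Em*(1-Vf) = 203*0.61 + 8*0.39 = 126.95 GPa

126.95 GPa


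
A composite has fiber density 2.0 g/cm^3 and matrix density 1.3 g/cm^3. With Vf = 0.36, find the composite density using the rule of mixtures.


rho_c = rho_f*Vf + rho_m*(1-Vf) = 2.0*0.36 + 1.3*0.64 = 1.552 g/cm^3

1.552 g/cm^3


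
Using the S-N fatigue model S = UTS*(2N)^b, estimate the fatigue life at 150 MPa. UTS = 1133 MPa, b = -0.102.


N = 0.5 * (S/UTS)^(1/b) = 0.5 * (150/1133)^(1/-0.102) = 2.0332e+08 cycles

2.0332e+08 cycles


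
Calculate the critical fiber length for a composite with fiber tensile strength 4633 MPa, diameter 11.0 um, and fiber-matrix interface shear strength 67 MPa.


Lc = sigma_f * d / (2 * tau_i) = 4633 * 11.0 / (2 * 67) = 380.3 um

380.3 um


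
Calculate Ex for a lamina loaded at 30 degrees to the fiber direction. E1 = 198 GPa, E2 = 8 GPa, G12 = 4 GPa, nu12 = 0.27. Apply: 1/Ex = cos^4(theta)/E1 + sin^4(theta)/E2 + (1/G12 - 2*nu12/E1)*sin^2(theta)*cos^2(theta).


cos^4(30) = 0.5625, sin^4(30) = 0.0625, sin^2(30)*cos^2(30) = 0.1875
1/G12 - 2*nu12/E1 = 1/4 - 2*0.27/198 = 0.247273 GPa^-1
1/Ex = 0.5625/198 + 0.0625/8 + 0.247273*0.1875 = 0.057017 GPa^-1
Ex = 17.54 GPa

17.54 GPa


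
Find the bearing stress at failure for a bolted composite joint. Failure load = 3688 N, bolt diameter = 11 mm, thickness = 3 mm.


sigma_br = F/(d*h) = 3688/(11*3) = 111.8 MPa

111.8 MPa


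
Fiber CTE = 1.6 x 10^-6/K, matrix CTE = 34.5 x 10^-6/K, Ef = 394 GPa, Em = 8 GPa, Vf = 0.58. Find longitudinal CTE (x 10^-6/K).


E1 = Ef*Vf + Em*(1-Vf) = 231.88
alpha_1 = (alpha_f*Ef*Vf + alpha_m*Em*(1-Vf))/E1 = 2.08 x 10^-6/K

2.08 x 10^-6/K


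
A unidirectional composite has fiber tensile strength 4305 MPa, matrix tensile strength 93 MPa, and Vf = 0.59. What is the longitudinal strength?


sigma_1 = sigma_f*Vf + sigma_m*(1-Vf) = 4305*0.59 + 93*0.41 = 2578.1 MPa

2578.1 MPa


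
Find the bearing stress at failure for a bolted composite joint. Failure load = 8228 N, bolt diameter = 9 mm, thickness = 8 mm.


sigma_br = F/(d*h) = 8228/(9*8) = 114.3 MPa

114.3 MPa


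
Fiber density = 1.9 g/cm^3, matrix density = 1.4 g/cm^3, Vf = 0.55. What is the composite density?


rho_c = rho_f*Vf + rho_m*(1-Vf) = 1.9*0.55 + 1.4*0.45 = 1.675 g/cm^3

1.675 g/cm^3


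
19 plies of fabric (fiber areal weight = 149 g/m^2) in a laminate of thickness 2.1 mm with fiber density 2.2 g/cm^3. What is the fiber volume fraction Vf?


Vf = n * FAW / (rho_f * h * 1000) = 19 * 149 / (2.2 * 2.1 * 1000) = 0.6128

0.6128


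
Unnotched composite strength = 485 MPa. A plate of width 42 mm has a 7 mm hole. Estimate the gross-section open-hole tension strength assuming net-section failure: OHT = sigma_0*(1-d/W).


OHT = sigma_0*(1-d/W) = 485*(1-7/42) = 404.2 MPa

404.2 MPa


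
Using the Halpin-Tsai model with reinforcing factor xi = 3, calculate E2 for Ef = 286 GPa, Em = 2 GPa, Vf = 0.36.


eta = (Ef/Em - 1)/(Ef/Em + xi) = (143.0 - 1)/(143.0 + 3) = 0.9726
E2 = Em*(1+xi*eta*Vf)/(1-eta*Vf) = 6.31 GPa

6.31 GPa


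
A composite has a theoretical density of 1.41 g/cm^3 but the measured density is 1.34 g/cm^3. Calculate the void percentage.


Void% = (rho_theo - rho_actual)/rho_theo * 100 = (1.41 - 1.34)/1.41 * 100 = 4.96%

4.96%


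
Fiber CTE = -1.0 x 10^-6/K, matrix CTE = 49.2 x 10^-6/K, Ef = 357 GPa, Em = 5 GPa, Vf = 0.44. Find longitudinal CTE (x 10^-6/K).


E1 = Ef*Vf + Em*(1-Vf) = 159.88
alpha_1 = (alpha_f*Ef*Vf + alpha_m*Em*(1-Vf))/E1 = -0.12 x 10^-6/K

-0.12 x 10^-6/K


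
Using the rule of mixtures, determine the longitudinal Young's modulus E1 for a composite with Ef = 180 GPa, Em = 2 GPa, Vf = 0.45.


E1 = Ef*Vf + Em*(1-Vf) = 180*0.45 + 2*0.55 = 82.1 GPa

82.1 GPa


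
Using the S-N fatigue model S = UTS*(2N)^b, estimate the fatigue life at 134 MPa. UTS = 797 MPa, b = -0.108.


N = 0.5 * (S/UTS)^(1/b) = 0.5 * (134/797)^(1/-0.108) = 7.3945e+06 cycles

7.3945e+06 cycles


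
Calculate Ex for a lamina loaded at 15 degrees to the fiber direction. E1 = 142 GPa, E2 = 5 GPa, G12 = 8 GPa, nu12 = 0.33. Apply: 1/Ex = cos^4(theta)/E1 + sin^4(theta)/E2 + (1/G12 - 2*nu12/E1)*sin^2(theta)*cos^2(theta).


cos^4(15) = 0.870513, sin^4(15) = 0.004487, sin^2(15)*cos^2(15) = 0.0625
1/G12 - 2*nu12/E1 = 1/8 - 2*0.33/142 = 0.120352 GPa^-1
1/Ex = 0.870513/142 + 0.004487/5 + 0.120352*0.0625 = 0.0145498 GPa^-1
Ex = 68.73 GPa

68.73 GPa


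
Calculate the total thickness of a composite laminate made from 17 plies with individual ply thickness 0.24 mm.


h = n * t_ply = 17 * 0.24 = 4.08 mm

4.08 mm


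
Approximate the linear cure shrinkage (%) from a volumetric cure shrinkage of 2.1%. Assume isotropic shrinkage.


Linear shrinkage ≈ vol_shrink/3 = 2.1/3 = 0.7%

0.7%


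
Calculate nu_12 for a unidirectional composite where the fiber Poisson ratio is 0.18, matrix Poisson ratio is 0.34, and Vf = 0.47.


nu_12 = nu_f*Vf + nu_m*(1-Vf) = 0.18*0.47 + 0.34*0.53 = 0.2648

0.2648


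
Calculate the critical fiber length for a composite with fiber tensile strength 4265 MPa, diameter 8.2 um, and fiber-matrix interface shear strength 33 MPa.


Lc = sigma_f * d / (2 * tau_i) = 4265 * 8.2 / (2 * 33) = 529.9 um

529.9 um


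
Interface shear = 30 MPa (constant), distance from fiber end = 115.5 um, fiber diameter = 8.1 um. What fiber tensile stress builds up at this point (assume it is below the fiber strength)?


Force balance: sigma_f * (pi*d^2/4) = tau * (pi*d) * x  ->  sigma_f = 4 * tau * x / d
sigma_f = 4 * 30 * 115.5 / 8.1 = 1711.1 MPa

1711.1 MPa


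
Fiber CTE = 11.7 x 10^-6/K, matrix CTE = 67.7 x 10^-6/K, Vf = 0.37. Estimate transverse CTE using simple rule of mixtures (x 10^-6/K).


alpha_2 = alpha_f*Vf + alpha_m*(1-Vf) = 11.7*0.37 + 67.7*0.63 = 47.0 x 10^-6/K

47.0 x 10^-6/K


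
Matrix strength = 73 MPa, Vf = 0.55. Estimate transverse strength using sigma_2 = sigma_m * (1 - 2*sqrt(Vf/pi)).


factor = 1 - 2*sqrt(0.55/pi) = 0.1632
sigma_2 = 73 * 0.1632 = 11.91 MPa

11.91 MPa


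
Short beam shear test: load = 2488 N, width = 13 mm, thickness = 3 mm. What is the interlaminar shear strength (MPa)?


ILSS = 3F/(4bh) = 3*2488/(4*13*3) = 47.85 MPa

47.85 MPa


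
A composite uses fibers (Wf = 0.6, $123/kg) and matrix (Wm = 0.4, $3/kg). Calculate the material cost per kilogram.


Cost = cost_f*Wf + cost_m*Wm = 123*0.6 + 3*0.4 = $75.0/kg

$75.0/kg


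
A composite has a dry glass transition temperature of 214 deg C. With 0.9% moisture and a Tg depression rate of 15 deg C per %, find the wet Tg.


Tg_wet = Tg_dry - k*moisture = 214 - 15*0.9 = 200.5 deg C

200.5 deg C


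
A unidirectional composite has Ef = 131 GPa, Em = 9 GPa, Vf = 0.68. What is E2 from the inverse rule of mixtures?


1/E2 = Vf/Ef + (1-Vf)/Em = 0.68/131 + 0.32/9
E2 = 24.54 GPa

24.54 GPa


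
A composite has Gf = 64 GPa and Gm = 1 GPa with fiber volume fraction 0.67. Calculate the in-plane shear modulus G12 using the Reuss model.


1/G12 = Vf/Gf + (1-Vf)/Gm = 0.67/64 + 0.33/1
G12 = 2.94 GPa

2.94 GPa


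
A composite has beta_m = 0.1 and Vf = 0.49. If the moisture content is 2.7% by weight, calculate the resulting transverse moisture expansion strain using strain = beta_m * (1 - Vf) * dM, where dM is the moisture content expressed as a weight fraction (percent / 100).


dM = 2.7/100 = 0.027
strain = beta_m * (1-Vf) * dM = 0.1 * 0.51 * 0.027 = 0.001377

0.001377


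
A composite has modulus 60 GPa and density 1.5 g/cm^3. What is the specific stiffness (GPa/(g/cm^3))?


Specific stiffness = E/rho = 60/1.5 = 40.0 GPa/(g/cm^3)

40.0 GPa/(g/cm^3)


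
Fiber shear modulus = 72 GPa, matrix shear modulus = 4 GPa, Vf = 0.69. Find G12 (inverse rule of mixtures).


1/G12 = Vf/Gf + (1-Vf)/Gm = 0.69/72 + 0.31/4
G12 = 11.48 GPa

11.48 GPa


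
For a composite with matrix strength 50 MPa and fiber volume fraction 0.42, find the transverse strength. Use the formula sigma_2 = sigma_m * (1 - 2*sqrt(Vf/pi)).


factor = 1 - 2*sqrt(0.42/pi) = 0.2687
sigma_2 = 50 * 0.2687 = 13.44 MPa

13.44 MPa


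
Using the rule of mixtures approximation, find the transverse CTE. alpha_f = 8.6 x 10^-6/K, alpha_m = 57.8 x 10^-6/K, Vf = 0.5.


alpha_2 = alpha_f*Vf + alpha_m*(1-Vf) = 8.6*0.5 + 57.8*0.5 = 33.2 x 10^-6/K

33.2 x 10^-6/K


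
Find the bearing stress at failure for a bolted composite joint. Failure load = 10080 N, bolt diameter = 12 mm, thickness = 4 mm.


sigma_br = F/(d*h) = 10080/(12*4) = 210.0 MPa

210.0 MPa


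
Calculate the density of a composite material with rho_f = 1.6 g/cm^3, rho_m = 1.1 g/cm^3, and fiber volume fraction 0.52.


rho_c = rho_f*Vf + rho_m*(1-Vf) = 1.6*0.52 + 1.1*0.48 = 1.36 g/cm^3

1.36 g/cm^3


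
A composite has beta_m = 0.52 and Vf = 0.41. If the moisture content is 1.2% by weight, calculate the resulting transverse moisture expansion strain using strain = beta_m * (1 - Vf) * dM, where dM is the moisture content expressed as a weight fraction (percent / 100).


dM = 1.2/100 = 0.012
strain = beta_m * (1-Vf) * dM = 0.52 * 0.59 * 0.012 = 0.0036816

0.0036816


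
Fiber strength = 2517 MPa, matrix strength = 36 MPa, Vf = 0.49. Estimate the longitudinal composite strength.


sigma_1 = sigma_f*Vf + sigma_m*(1-Vf) = 2517*0.49 + 36*0.51 = 1251.7 MPa

1251.7 MPa


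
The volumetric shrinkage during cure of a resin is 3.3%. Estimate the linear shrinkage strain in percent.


Linear shrinkage ≈ vol_shrink/3 = 3.3/3 = 1.1%

1.1%


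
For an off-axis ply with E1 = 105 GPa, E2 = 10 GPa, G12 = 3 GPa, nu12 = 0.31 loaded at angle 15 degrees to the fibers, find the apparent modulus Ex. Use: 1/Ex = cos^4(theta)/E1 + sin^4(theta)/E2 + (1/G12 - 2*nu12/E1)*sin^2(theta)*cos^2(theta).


cos^4(15) = 0.870513, sin^4(15) = 0.004487, sin^2(15)*cos^2(15) = 0.0625
1/G12 - 2*nu12/E1 = 1/3 - 2*0.31/105 = 0.327429 GPa^-1
1/Ex = 0.870513/105 + 0.004487/10 + 0.327429*0.0625 = 0.0292036 GPa^-1
Ex = 34.24 GPa

34.24 GPa


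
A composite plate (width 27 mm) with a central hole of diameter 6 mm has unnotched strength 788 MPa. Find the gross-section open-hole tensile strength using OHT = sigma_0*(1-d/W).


OHT = sigma_0*(1-d/W) = 788*(1-6/27) = 612.9 MPa

612.9 MPa


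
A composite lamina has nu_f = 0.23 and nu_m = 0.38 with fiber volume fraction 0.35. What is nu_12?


nu_12 = nu_f*Vf + nu_m*(1-Vf) = 0.23*0.35 + 0.38*0.65 = 0.3275

0.3275


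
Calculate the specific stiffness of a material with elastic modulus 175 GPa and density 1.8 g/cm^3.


Specific stiffness = E/rho = 175/1.8 = 97.2 GPa/(g/cm^3)

97.2 GPa/(g/cm^3)


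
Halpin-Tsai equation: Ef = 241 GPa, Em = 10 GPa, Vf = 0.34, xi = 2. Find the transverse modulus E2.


eta = (Ef/Em - 1)/(Ef/Em + xi) = (24.1 - 1)/(24.1 + 2) = 0.8851
E2 = Em*(1+xi*eta*Vf)/(1-eta*Vf) = 22.91 GPa

22.91 GPa


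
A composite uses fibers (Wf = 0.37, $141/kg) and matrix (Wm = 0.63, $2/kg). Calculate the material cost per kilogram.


Cost = cost_f*Wf + cost_m*Wm = 141*0.37 + 2*0.63 = $53.43/kg

$53.43/kg


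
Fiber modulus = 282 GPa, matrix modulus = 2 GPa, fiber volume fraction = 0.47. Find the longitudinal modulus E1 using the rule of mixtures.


E1 = Ef*Vf + Em*(1-Vf) = 282*0.47 + 2*0.53 = 133.6 GPa

133.6 GPa


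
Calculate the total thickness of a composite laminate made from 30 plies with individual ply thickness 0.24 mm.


h = n * t_ply = 30 * 0.24 = 7.2 mm

7.2 mm


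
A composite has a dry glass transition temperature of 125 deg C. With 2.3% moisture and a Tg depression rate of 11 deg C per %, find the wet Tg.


Tg_wet = Tg_dry - k*moisture = 125 - 11*2.3 = 99.7 deg C

99.7 deg C


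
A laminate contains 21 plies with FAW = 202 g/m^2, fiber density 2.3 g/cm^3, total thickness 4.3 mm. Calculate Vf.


Vf = n * FAW / (rho_f * h * 1000) = 21 * 202 / (2.3 * 4.3 * 1000) = 0.4289

0.4289


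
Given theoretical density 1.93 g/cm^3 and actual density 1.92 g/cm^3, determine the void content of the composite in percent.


Void% = (rho_theo - rho_actual)/rho_theo * 100 = (1.93 - 1.92)/1.93 * 100 = 0.52%

0.52%


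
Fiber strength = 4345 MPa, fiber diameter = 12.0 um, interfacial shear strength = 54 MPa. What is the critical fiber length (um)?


Lc = sigma_f * d / (2 * tau_i) = 4345 * 12.0 / (2 * 54) = 482.8 um

482.8 um


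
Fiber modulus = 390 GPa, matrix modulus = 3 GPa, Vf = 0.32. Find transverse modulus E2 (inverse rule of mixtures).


1/E2 = Vf/Ef + (1-Vf)/Em = 0.32/390 + 0.68/3
E2 = 4.4 GPa

4.4 GPa


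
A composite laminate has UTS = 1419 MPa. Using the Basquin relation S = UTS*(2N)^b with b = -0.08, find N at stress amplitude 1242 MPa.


N = 0.5 * (S/UTS)^(1/b) = 0.5 * (1242/1419)^(1/-0.08) = 2.6438 cycles

2.6438 cycles


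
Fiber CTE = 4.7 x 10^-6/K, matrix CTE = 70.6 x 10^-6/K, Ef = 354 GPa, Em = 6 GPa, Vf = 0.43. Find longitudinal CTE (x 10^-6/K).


E1 = Ef*Vf + Em*(1-Vf) = 155.64
alpha_1 = (alpha_f*Ef*Vf + alpha_m*Em*(1-Vf))/E1 = 6.15 x 10^-6/K

6.15 x 10^-6/K


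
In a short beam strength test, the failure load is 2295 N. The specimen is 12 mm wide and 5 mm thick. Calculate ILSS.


ILSS = 3F/(4bh) = 3*2295/(4*12*5) = 28.69 MPa

28.69 MPa


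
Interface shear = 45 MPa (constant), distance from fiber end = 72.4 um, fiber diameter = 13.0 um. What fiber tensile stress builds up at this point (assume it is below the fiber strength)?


Force balance: sigma_f * (pi*d^2/4) = tau * (pi*d) * x  ->  sigma_f = 4 * tau * x / d
sigma_f = 4 * 45 * 72.4 / 13.0 = 1002.5 MPa

1002.5 MPa


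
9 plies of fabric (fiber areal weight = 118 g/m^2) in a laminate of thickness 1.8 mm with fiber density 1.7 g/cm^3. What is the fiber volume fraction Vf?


Vf = n * FAW / (rho_f * h * 1000) = 9 * 118 / (1.7 * 1.8 * 1000) = 0.3471

0.3471


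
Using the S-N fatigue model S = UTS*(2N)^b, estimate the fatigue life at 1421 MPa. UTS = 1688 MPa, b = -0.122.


N = 0.5 * (S/UTS)^(1/b) = 0.5 * (1421/1688)^(1/-0.122) = 2.0507 cycles

2.0507 cycles


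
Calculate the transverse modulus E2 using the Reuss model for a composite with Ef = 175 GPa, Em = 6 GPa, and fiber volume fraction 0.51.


1/E2 = Vf/Ef + (1-Vf)/Em = 0.51/175 + 0.49/6
E2 = 11.82 GPa

11.82 GPa


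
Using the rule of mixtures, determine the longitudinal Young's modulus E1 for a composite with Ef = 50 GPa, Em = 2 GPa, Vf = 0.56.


E1 = Ef*Vf + Em*(1-Vf) = 50*0.56 + 2*0.44 = 28.88 GPa

28.88 GPa


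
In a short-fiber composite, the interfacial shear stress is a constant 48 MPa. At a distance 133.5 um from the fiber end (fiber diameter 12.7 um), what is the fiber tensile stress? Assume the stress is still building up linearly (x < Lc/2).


Force balance: sigma_f * (pi*d^2/4) = tau * (pi*d) * x  ->  sigma_f = 4 * tau * x / d
sigma_f = 4 * 48 * 133.5 / 12.7 = 2018.3 MPa

2018.3 MPa


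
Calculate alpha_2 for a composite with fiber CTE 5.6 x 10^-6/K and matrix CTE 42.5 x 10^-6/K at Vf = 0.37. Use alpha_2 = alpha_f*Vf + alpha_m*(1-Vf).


alpha_2 = alpha_f*Vf + alpha_m*(1-Vf) = 5.6*0.37 + 42.5*0.63 = 28.8 x 10^-6/K

28.8 x 10^-6/K


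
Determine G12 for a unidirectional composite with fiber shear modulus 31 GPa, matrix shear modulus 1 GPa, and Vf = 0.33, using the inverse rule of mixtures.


1/G12 = Vf/Gf + (1-Vf)/Gm = 0.33/31 + 0.67/1
G12 = 1.47 GPa

1.47 GPa


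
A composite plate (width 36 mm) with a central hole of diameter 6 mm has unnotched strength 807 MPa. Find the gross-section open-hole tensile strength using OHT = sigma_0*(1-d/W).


OHT = sigma_0*(1-d/W) = 807*(1-6/36) = 672.5 MPa

672.5 MPa


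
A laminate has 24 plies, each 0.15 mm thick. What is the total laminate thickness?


h = n * t_ply = 24 * 0.15 = 3.6 mm

3.6 mm


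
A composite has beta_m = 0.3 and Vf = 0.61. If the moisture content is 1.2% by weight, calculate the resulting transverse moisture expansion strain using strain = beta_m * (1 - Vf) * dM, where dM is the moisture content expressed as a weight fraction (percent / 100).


dM = 1.2/100 = 0.012
strain = beta_m * (1-Vf) * dM = 0.3 * 0.39 * 0.012 = 0.001404

0.001404


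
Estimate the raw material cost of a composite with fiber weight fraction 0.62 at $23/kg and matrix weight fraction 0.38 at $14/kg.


Cost = cost_f*Wf + cost_m*Wm = 23*0.62 + 14*0.38 = $19.58/kg

$19.58/kg


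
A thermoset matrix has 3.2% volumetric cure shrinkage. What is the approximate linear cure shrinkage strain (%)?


Linear shrinkage ≈ vol_shrink/3 = 3.2/3 = 1.067%

1.067%


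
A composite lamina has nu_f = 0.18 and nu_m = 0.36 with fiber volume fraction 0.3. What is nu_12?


nu_12 = nu_f*Vf + nu_m*(1-Vf) = 0.18*0.3 + 0.36*0.7 = 0.306

0.306


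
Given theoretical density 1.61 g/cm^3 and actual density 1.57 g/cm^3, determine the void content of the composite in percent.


Void% = (rho_theo - rho_actual)/rho_theo * 100 = (1.61 - 1.57)/1.61 * 100 = 2.48%

2.48%


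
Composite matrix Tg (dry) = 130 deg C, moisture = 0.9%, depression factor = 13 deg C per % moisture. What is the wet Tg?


Tg_wet = Tg_dry - k*moisture = 130 - 13*0.9 = 118.3 deg C

118.3 deg C


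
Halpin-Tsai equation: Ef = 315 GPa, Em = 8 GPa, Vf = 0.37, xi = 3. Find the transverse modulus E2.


eta = (Ef/Em - 1)/(Ef/Em + xi) = (39.375 - 1)/(39.375 + 3) = 0.9056
E2 = Em*(1+xi*eta*Vf)/(1-eta*Vf) = 24.13 GPa

24.13 GPa


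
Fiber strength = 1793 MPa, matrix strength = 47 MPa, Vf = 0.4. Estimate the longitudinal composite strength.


sigma_1 = sigma_f*Vf + sigma_m*(1-Vf) = 1793*0.4 + 47*0.6 = 745.4 MPa

745.4 MPa


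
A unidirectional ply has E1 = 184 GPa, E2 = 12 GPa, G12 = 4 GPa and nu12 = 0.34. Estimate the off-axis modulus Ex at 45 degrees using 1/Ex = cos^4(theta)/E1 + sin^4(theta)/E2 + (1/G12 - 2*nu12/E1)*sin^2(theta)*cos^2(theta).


cos^4(45) = 0.25, sin^4(45) = 0.25, sin^2(45)*cos^2(45) = 0.25
1/G12 - 2*nu12/E1 = 1/4 - 2*0.34/184 = 0.246304 GPa^-1
1/Ex = 0.25/184 + 0.25/12 + 0.246304*0.25 = 0.0837681 GPa^-1
Ex = 11.94 GPa

11.94 GPa


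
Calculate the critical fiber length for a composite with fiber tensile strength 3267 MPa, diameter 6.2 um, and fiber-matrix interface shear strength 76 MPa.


Lc = sigma_f * d / (2 * tau_i) = 3267 * 6.2 / (2 * 76) = 133.3 um

133.3 um


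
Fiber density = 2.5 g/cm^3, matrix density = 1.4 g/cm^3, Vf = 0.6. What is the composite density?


rho_c = rho_f*Vf + rho_m*(1-Vf) = 2.5*0.6 + 1.4*0.4 = 2.06 g/cm^3

2.06 g/cm^3


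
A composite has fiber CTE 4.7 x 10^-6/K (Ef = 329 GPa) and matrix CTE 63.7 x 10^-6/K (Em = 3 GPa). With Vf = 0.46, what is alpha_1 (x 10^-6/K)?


E1 = Ef*Vf + Em*(1-Vf) = 152.96
alpha_1 = (alpha_f*Ef*Vf + alpha_m*Em*(1-Vf))/E1 = 5.32 x 10^-6/K

5.32 x 10^-6/K


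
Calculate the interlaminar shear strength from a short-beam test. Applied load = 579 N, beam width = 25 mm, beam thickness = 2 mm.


ILSS = 3F/(4bh) = 3*579/(4*25*2) = 8.69 MPa

8.69 MPa


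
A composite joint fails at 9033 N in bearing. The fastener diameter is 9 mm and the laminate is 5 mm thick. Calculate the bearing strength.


sigma_br = F/(d*h) = 9033/(9*5) = 200.7 MPa

200.7 MPa


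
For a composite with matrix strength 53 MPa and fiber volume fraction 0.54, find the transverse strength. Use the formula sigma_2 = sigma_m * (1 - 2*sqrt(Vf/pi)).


factor = 1 - 2*sqrt(0.54/pi) = 0.1708
sigma_2 = 53 * 0.1708 = 9.05 MPa

9.05 MPa
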